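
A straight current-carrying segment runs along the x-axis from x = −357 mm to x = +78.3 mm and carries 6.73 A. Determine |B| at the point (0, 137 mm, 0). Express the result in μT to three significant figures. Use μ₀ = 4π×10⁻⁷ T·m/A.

B ≈ 7.02 μT

For a finite straight segment, B = (μ₀I/4πd)(sinθ₁ + sinθ₂), where θ₁, θ₂ are the angles from the perpendicular to each end.
The perpendicular distance is d = 0.137 m; the end-offsets along the wire are a = 0.357 m and b = 0.0783 m.
sinθ₁ = 0.357/√(0.357²+0.137²) = 0.9336; sinθ₂ = 0.0783/√(0.0783²+0.137²) = 0.4962.
B = (4π×10⁻⁷ × 6.73) / (4π × 0.137) × (0.9336 + 0.4962) = 7.02×10⁻⁶ T.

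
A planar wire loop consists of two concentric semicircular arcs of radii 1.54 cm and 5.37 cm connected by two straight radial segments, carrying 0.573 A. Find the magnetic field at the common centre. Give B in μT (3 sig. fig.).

The radial connectors point toward the centre, so dl × r̂ = 0 and they contribute nothing.
Each semicircle gives μ₀I/(4R): inner arc 1.17×10⁻⁵ T, outer arc 3.35×10⁻⁶ T.
The two arcs carry current in opposite angular senses, so their fields oppose: B = |1.17×10⁻⁵ − 3.35×10⁻⁶| = 8.34×10⁻⁶ T.

B ≈ 8.34 μT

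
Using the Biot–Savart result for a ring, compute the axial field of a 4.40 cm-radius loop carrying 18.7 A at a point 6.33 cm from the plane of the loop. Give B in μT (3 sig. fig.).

B ≈ 49.7 μT

On the axis of a circular loop, B = μ₀IR² / [2(R²+z²)^(3/2)].
R² + z² = (0.044)² + (0.0633)² = 0.005943 m², and (R²+z²)^(3/2) = 4.58×10⁻⁴ m³.
B = (4π×10⁻⁷ × 18.7 × 0.001936) / (2 × 4.58×10⁻⁴) = 4.97×10⁻⁵ T.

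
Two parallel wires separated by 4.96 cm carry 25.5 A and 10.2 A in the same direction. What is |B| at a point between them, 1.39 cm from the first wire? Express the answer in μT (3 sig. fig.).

Each long wire gives B = μ₀I/(2πd). Distances are d₁ = 0.0139 m and d₂ = 0.0357 m.
B₁ = 3.67×10⁻⁴ T, B₂ = 5.71×10⁻⁵ T.
Between parallel currents the two contributions point in opposite directions, so they subtract. B = |B₁ − B₂| = |3.67×10⁻⁴ − 5.71×10⁻⁵| = 3.10×10⁻⁴ T.

B ≈ 310 μT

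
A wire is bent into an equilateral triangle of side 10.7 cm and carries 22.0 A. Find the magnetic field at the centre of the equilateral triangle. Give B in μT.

B ≈ 370 μT

Each side is a finite straight segment at perpendicular distance d = a/(2 tan(π/3)) = 0.03089 m from the centre, with end-angles ±π/3.
One side contributes B₁ = (μ₀I/4πd)·2 sin(π/3) = 1.23×10⁻⁴ T.
All 3 sides add in the same direction: B = 3 × 1.23×10⁻⁴ = 3.70×10⁻⁴ T.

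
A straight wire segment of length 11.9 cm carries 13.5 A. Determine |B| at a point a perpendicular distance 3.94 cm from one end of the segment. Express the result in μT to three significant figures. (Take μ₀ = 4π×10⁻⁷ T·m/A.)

B ≈ 32.5 μT

For a finite straight segment, B = (μ₀I/4πd)(sinθ₁ + sinθ₂), where θ₁, θ₂ are the angles from the perpendicular to each end.
The perpendicular foot is at one end, so the two end-offsets along the wire are 0 and L = 0.119 m.
sinθ₁ = 0/√(0²+0.0394²) = 0.0000; sinθ₂ = 0.119/√(0.119²+0.0394²) = 0.9493.
B = (4π×10⁻⁷ × 13.5) / (4π × 0.0394) × (0.0000 + 0.9493) = 3.25×10⁻⁵ T.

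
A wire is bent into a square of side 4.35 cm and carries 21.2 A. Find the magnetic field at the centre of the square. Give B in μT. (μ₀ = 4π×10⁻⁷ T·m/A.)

B ≈ 551 μT

Each side is a finite straight segment at perpendicular distance d = a/(2 tan(π/4)) = 0.02175 m from the centre, with end-angles ±π/4.
One side contributes B₁ = (μ₀I/4πd)·2 sin(π/4) = 1.38×10⁻⁴ T.
All 4 sides add in the same direction: B = 4 × 1.38×10⁻⁴ = 5.51×10⁻⁴ T.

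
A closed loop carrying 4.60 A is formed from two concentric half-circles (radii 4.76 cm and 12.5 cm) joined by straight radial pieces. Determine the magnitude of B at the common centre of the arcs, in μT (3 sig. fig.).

B ≈ 18.8 μT

The radial connectors point toward the centre, so dl × r̂ = 0 and they contribute nothing.
Each semicircle gives μ₀I/(4R): inner arc 3.04×10⁻⁵ T, outer arc 1.16×10⁻⁵ T.
The two arcs carry current in opposite angular senses, so their fields oppose: B = |3.04×10⁻⁵ − 1.16×10⁻⁵| = 1.88×10⁻⁵ T.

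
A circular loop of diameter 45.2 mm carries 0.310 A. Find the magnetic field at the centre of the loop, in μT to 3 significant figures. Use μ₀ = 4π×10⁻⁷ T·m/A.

B ≈ 8.62 μT

At the centre of a circular loop the Biot–Savart law gives B = μ₀I/(2R) (so R = 0.0226 m).
B = (4π×10⁻⁷ × 0.310) / (2 × 0.0226) = 8.62×10⁻⁶ T.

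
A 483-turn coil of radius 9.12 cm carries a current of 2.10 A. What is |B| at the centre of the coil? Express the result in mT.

For an N-turn flat coil, B = Nμ₀I/(2R) with R = 0.0912 m.
B = 483 × 1.45×10⁻⁵ T = 6.99×10⁻³ T.

B ≈ 6.99 mT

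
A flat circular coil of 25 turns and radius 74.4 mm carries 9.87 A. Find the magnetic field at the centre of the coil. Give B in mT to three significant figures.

B ≈ 2.08 mT

For an N-turn flat coil, B = Nμ₀I/(2R) with R = 0.0744 m.
B = 25 × 8.34×10⁻⁵ T = 2.08×10⁻³ T.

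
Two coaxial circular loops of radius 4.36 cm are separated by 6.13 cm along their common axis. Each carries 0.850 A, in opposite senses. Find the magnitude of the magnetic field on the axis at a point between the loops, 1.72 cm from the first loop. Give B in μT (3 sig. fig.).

Each loop contributes B = μ₀IR²/[2(R²+z²)^(3/2)] on the axis, with z measured from that loop.
Loop 1 (z = 0.0172 m): B₁ = 9.86×10⁻⁶ T. Loop 2 (z = 0.0441 m): B₂ = 4.26×10⁻⁶ T.
The fields oppose: B = |B₁ − B₂| = 5.60×10⁻⁶ T.

B ≈ 5.60 μT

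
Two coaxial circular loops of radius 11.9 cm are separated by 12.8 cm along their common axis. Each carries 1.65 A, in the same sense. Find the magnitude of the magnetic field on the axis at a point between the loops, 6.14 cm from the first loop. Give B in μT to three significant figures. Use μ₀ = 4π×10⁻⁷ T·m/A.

B ≈ 11.9 μT

Each loop contributes B = μ₀IR²/[2(R²+z²)^(3/2)] on the axis, with z measured from that loop.
Loop 1 (z = 0.0614 m): B₁ = 6.11×10⁻⁶ T. Loop 2 (z = 0.0666 m): B₂ = 5.79×10⁻⁶ T.
The fields add: B = B₁ + B₂ = 1.19×10⁻⁵ T.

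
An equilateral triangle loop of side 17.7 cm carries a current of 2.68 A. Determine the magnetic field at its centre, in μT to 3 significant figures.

Each side is a finite straight segment at perpendicular distance d = a/(2 tan(π/3)) = 0.0511 m from the centre, with end-angles ±π/3.
One side contributes B₁ = (μ₀I/4πd)·2 sin(π/3) = 9.08×10⁻⁶ T.
All 3 sides add in the same direction: B = 3 × 9.08×10⁻⁶ = 2.73×10⁻⁵ T.

B ≈ 27.3 μT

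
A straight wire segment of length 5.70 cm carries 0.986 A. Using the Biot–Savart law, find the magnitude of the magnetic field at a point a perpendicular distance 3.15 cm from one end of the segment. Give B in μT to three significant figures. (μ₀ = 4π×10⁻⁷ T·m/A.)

For a finite straight segment, B = (μ₀I/4πd)(sinθ₁ + sinθ₂), where θ₁, θ₂ are the angles from the perpendicular to each end.
The perpendicular foot is at one end, so the two end-offsets along the wire are 0 and L = 0.057 m.
sinθ₁ = 0/√(0²+0.0315²) = 0.0000; sinθ₂ = 0.057/√(0.057²+0.0315²) = 0.8752.
B = (4π×10⁻⁷ × 0.986) / (4π × 0.0315) × (0.0000 + 0.8752) = 2.74×10⁻⁶ T.

B ≈ 2.74 μT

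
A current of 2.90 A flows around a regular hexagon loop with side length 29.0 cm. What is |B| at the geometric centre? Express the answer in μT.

Each side is a finite straight segment at perpendicular distance d = a/(2 tan(π/6)) = 0.2511 m from the centre, with end-angles ±π/6.
One side contributes B₁ = (μ₀I/4πd)·2 sin(π/6) = 1.15×10⁻⁶ T.
All 6 sides add in the same direction: B = 6 × 1.15×10⁻⁶ = 6.93×10⁻⁶ T.

B ≈ 6.93 μT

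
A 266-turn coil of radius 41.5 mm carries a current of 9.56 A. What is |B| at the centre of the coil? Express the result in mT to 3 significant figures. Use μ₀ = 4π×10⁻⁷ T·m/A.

B ≈ 38.5 mT

For an N-turn flat coil, B = Nμ₀I/(2R) with R = 0.0415 m.
B = 266 × 1.45×10⁻⁴ T = 3.85×10⁻² T.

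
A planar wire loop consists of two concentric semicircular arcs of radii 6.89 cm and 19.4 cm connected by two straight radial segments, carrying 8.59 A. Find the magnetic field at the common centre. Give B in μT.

The radial connectors point toward the centre, so dl × r̂ = 0 and they contribute nothing.
Each semicircle gives μ₀I/(4R): inner arc 3.92×10⁻⁵ T, outer arc 1.39×10⁻⁵ T.
The two arcs carry current in opposite angular senses, so their fields oppose: B = |3.92×10⁻⁵ − 1.39×10⁻⁵| = 2.53×10⁻⁵ T.

B ≈ 25.3 μT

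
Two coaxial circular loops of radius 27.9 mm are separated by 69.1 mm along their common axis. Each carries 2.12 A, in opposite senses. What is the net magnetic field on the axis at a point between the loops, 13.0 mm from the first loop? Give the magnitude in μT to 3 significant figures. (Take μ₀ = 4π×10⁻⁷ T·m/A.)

B ≈ 31.3 μT

Each loop contributes B = μ₀IR²/[2(R²+z²)^(3/2)] on the axis, with z measured from that loop.
Loop 1 (z = 0.013 m): B₁ = 3.56×10⁻⁵ T. Loop 2 (z = 0.0561 m): B₂ = 4.22×10⁻⁶ T.
The fields oppose: B = |B₁ − B₂| = 3.13×10⁻⁵ T.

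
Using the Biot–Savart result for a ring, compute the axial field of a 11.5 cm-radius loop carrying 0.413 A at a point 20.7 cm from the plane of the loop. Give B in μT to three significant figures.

On the axis of a circular loop, B = μ₀IR² / [2(R²+z²)^(3/2)].
R² + z² = (0.115)² + (0.207)² = 0.05607 m², and (R²+z²)^(3/2) = 1.33×10⁻² m³.
B = (4π×10⁻⁷ × 0.413 × 0.01323) / (2 × 1.33×10⁻²) = 2.58×10⁻⁷ T.

B ≈ 0.258 μT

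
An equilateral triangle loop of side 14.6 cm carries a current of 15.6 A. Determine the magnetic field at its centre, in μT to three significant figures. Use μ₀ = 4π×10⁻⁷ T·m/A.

Each side is a finite straight segment at perpendicular distance d = a/(2 tan(π/3)) = 0.04215 m from the centre, with end-angles ±π/3.
One side contributes B₁ = (μ₀I/4πd)·2 sin(π/3) = 6.41×10⁻⁵ T.
All 3 sides add in the same direction: B = 3 × 6.41×10⁻⁵ = 1.92×10⁻⁴ T.

B ≈ 192 μT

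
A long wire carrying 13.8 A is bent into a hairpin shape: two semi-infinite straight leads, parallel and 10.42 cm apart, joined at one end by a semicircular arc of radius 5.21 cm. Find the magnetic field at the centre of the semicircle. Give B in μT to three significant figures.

B ≈ 136 μT

The semicircular arc contributes B_arc = μ₀I·π/(4πR) = μ₀I/(4R) = 8.32×10⁻⁵ T.
Each semi-infinite lead is at perpendicular distance R = 0.0521 m from the centre, with the perpendicular foot at its near end, so it contributes μ₀I/(4πR); both point the same way, together 5.30×10⁻⁵ T.
Arc and leads all point the same direction: B = 8.32×10⁻⁵ + 5.30×10⁻⁵ = 1.36×10⁻⁴ T.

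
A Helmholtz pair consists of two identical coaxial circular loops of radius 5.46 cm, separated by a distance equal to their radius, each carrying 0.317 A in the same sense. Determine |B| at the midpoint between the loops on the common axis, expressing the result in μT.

Each loop contributes B = μ₀IR²/[2(R²+z²)^(3/2)] on the axis, with z measured from that loop.
Loop 1 (z = 0.0273 m): B₁ = 2.61×10⁻⁶ T. Loop 2 (z = 0.0273 m): B₂ = 2.61×10⁻⁶ T.
The fields add: B = B₁ + B₂ = 5.22×10⁻⁶ T.

B ≈ 5.22 μT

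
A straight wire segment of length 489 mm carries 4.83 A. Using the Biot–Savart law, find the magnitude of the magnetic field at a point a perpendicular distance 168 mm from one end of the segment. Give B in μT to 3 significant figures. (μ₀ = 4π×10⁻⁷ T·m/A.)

B ≈ 2.72 μT

For a finite straight segment, B = (μ₀I/4πd)(sinθ₁ + sinθ₂), where θ₁, θ₂ are the angles from the perpendicular to each end.
The perpendicular foot is at one end, so the two end-offsets along the wire are 0 and L = 0.489 m.
sinθ₁ = 0/√(0²+0.168²) = 0.0000; sinθ₂ = 0.489/√(0.489²+0.168²) = 0.9457.
B = (4π×10⁻⁷ × 4.83) / (4π × 0.168) × (0.0000 + 0.9457) = 2.72×10⁻⁶ T.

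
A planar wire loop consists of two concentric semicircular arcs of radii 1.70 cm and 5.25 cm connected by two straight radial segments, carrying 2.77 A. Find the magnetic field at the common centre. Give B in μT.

The radial connectors point toward the centre, so dl × r̂ = 0 and they contribute nothing.
Each semicircle gives μ₀I/(4R): inner arc 5.12×10⁻⁵ T, outer arc 1.66×10⁻⁵ T.
The two arcs carry current in opposite angular senses, so their fields oppose: B = |5.12×10⁻⁵ − 1.66×10⁻⁵| = 3.46×10⁻⁵ T.

B ≈ 34.6 μT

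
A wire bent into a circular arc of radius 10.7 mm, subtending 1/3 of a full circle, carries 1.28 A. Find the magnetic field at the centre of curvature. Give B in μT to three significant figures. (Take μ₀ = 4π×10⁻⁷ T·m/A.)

The Biot–Savart field of a circular arc at its centre is B = μ₀Iφ/(4πR), with φ = 2.094 rad.
B = (4π×10⁻⁷ × 1.28 × 2.094) / (4π × 0.0107) = 2.51×10⁻⁵ T.

B ≈ 25.1 μT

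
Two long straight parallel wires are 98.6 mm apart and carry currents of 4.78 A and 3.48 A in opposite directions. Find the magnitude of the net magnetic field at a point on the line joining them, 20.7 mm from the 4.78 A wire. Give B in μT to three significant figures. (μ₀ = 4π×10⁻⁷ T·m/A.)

Each long wire gives B = μ₀I/(2πd). Distances are d₁ = 0.0207 m and d₂ = 0.0779 m.
B₁ = 4.62×10⁻⁵ T, B₂ = 8.93×10⁻⁶ T.
Between antiparallel currents both contributions point the same way, so they add. B = B₁ + B₂ = 4.62×10⁻⁵ + 8.93×10⁻⁶ = 5.51×10⁻⁵ T.

B ≈ 55.1 μT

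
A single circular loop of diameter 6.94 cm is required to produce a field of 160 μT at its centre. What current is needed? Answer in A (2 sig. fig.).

I ≈ 8.8 A

At the centre of a circular loop B = μ₀I/(2R), so I = 2RB/μ₀.
With R = 0.0347 m, I = 2 × 0.0347 × 1.60×10⁻⁴ / (4π×10⁻⁷) = 8.84 A.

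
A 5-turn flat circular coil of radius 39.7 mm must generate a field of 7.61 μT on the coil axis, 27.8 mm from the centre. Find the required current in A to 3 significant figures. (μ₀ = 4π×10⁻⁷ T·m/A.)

For an N-turn coil, B = Nμ₀IR²/[2(R²+z²)^(3/2)] with R = 0.0397 m, z = 0.0278 m, so I = 2B(R²+z²)^(3/2)/(Nμ₀R²) = 2 × 7.61×10⁻⁶ × 1.14×10⁻⁴ / (5 × 4π×10⁻⁷ × 0.001576) = 0.175 A.

I ≈ 0.175 A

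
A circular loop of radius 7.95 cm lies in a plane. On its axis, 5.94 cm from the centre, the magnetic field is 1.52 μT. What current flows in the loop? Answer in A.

On the axis of a loop, B = μ₀IR²/[2(R²+z²)^(3/2)], so I = 2B(R²+z²)^(3/2)/(μ₀R²).
R² + z² = 0.00632 + 0.003528 = 0.009849 m²; raised to 3/2 gives 9.77×10⁻⁴ m³.
I = 2 × 1.52×10⁻⁶ × 9.77×10⁻⁴ / (1.26×10⁻⁶ × 0.00632) = 0.374 A.

I ≈ 0.374 A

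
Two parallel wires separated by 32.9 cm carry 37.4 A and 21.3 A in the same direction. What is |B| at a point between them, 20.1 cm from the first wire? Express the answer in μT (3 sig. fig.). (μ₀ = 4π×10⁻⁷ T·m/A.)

Each long wire gives B = μ₀I/(2πd). Distances are d₁ = 0.201 m and d₂ = 0.128 m.
B₁ = 3.72×10⁻⁵ T, B₂ = 3.33×10⁻⁵ T.
Between parallel currents the two contributions point in opposite directions, so they subtract. B = |B₁ − B₂| = |3.72×10⁻⁵ − 3.33×10⁻⁵| = 3.93×10⁻⁶ T.

B ≈ 3.93 μT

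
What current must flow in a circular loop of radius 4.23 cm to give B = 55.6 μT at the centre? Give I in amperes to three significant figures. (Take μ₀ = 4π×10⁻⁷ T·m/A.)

At the centre of a circular loop B = μ₀I/(2R), so I = 2RB/μ₀.
With R = 0.0423 m, I = 2 × 0.0423 × 5.56×10⁻⁵ / (4π×10⁻⁷) = 3.74 A.

I ≈ 3.74 A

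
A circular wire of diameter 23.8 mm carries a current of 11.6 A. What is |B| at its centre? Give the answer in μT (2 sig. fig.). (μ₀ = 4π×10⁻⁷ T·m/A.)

B ≈ 610 μT

At the centre of a circular loop the Biot–Savart law gives B = μ₀I/(2R) (so R = 0.0119 m).
B = (4π×10⁻⁷ × 11.6) / (2 × 0.0119) = 6.12×10⁻⁴ T.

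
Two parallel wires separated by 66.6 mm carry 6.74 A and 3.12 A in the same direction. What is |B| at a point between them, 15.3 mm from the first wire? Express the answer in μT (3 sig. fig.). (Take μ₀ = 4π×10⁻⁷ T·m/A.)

Each long wire gives B = μ₀I/(2πd). Distances are d₁ = 0.0153 m and d₂ = 0.0513 m.
B₁ = 8.81×10⁻⁵ T, B₂ = 1.22×10⁻⁵ T.
Between parallel currents the two contributions point in opposite directions, so they subtract. B = |B₁ − B₂| = |8.81×10⁻⁵ − 1.22×10⁻⁵| = 7.59×10⁻⁵ T.

B ≈ 75.9 μT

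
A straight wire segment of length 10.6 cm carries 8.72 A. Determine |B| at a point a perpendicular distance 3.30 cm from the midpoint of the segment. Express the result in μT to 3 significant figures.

For a finite straight segment, B = (μ₀I/4πd)(sinθ₁ + sinθ₂), where θ₁, θ₂ are the angles from the perpendicular to each end.
The perpendicular from the point meets the wire at its midpoint, so each end is L/2 = 0.053 m away along the wire.
sinθ₁ = 0.053/√(0.053²+0.033²) = 0.8489; sinθ₂ = 0.053/√(0.053²+0.033²) = 0.8489.
B = (4π×10⁻⁷ × 8.72) / (4π × 0.033) × (0.8489 + 0.8489) = 4.49×10⁻⁵ T.

B ≈ 44.9 μT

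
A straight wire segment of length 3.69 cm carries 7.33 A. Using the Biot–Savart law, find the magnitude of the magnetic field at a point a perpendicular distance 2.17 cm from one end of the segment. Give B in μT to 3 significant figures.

For a finite straight segment, B = (μ₀I/4πd)(sinθ₁ + sinθ₂), where θ₁, θ₂ are the angles from the perpendicular to each end.
The perpendicular foot is at one end, so the two end-offsets along the wire are 0 and L = 0.0369 m.
sinθ₁ = 0/√(0²+0.0217²) = 0.0000; sinθ₂ = 0.0369/√(0.0369²+0.0217²) = 0.8620.
B = (4π×10⁻⁷ × 7.33) / (4π × 0.0217) × (0.0000 + 0.8620) = 2.91×10⁻⁵ T.

B ≈ 29.1 μT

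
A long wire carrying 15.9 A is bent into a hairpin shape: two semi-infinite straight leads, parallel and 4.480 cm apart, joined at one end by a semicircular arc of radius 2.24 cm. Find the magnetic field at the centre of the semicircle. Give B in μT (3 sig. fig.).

B ≈ 365 μT

The semicircular arc contributes B_arc = μ₀I·π/(4πR) = μ₀I/(4R) = 2.23×10⁻⁴ T.
Each semi-infinite lead is at perpendicular distance R = 0.0224 m from the centre, with the perpendicular foot at its near end, so it contributes μ₀I/(4πR); both point the same way, together 1.42×10⁻⁴ T.
Arc and leads all point the same direction: B = 2.23×10⁻⁴ + 1.42×10⁻⁴ = 3.65×10⁻⁴ T.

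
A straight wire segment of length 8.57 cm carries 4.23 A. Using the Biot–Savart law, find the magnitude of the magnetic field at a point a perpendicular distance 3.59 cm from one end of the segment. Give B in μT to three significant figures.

For a finite straight segment, B = (μ₀I/4πd)(sinθ₁ + sinθ₂), where θ₁, θ₂ are the angles from the perpendicular to each end.
The perpendicular foot is at one end, so the two end-offsets along the wire are 0 and L = 0.0857 m.
sinθ₁ = 0/√(0²+0.0359²) = 0.0000; sinθ₂ = 0.0857/√(0.0857²+0.0359²) = 0.9223.
B = (4π×10⁻⁷ × 4.23) / (4π × 0.0359) × (0.0000 + 0.9223) = 1.09×10⁻⁵ T.

B ≈ 10.9 μT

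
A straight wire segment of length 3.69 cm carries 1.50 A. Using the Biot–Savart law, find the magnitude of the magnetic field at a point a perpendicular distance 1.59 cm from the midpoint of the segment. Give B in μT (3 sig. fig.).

For a finite straight segment, B = (μ₀I/4πd)(sinθ₁ + sinθ₂), where θ₁, θ₂ are the angles from the perpendicular to each end.
The perpendicular from the point meets the wire at its midpoint, so each end is L/2 = 0.01845 m away along the wire.
sinθ₁ = 0.01845/√(0.01845²+0.0159²) = 0.7575; sinθ₂ = 0.01845/√(0.01845²+0.0159²) = 0.7575.
B = (4π×10⁻⁷ × 1.50) / (4π × 0.0159) × (0.7575 + 0.7575) = 1.43×10⁻⁵ T.

B ≈ 14.3 μT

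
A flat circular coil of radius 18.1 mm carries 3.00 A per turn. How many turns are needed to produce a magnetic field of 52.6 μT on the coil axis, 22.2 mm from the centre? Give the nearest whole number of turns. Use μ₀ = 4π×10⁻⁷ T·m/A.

For an N-turn coil, B = Nμ₀IR²/[2(R²+z²)^(3/2)]. A single turn gives B₁ = 2.63×10⁻⁵ T with R = 0.0181 m, z = 0.0222 m.
N = B/B₁ = 5.26×10⁻⁵ / 2.63×10⁻⁵ = 2.00.

N = 2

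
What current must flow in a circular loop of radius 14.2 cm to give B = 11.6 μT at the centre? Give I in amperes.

At the centre of a circular loop B = μ₀I/(2R), so I = 2RB/μ₀.
With R = 0.142 m, I = 2 × 0.142 × 1.16×10⁻⁵ / (4π×10⁻⁷) = 2.62 A.

I ≈ 2.62 A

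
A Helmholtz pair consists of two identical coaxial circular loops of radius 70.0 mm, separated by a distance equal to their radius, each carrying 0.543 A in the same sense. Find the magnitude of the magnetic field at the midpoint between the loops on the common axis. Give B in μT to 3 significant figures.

B ≈ 6.98 μT

Each loop contributes B = μ₀IR²/[2(R²+z²)^(3/2)] on the axis, with z measured from that loop.
Loop 1 (z = 0.035 m): B₁ = 3.49×10⁻⁶ T. Loop 2 (z = 0.035 m): B₂ = 3.49×10⁻⁶ T.
The fields add: B = B₁ + B₂ = 6.98×10⁻⁶ T.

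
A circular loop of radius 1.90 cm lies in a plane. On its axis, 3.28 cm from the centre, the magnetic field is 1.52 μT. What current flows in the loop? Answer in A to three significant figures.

I ≈ 0.365 A

On the axis of a loop, B = μ₀IR²/[2(R²+z²)^(3/2)], so I = 2B(R²+z²)^(3/2)/(μ₀R²).
R² + z² = 0.000361 + 0.001076 = 0.001437 m²; raised to 3/2 gives 5.45×10⁻⁵ m³.
I = 2 × 1.52×10⁻⁶ × 5.45×10⁻⁵ / (1.26×10⁻⁶ × 0.000361) = 0.365 A.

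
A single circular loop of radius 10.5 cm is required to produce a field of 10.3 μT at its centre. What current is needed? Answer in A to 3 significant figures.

At the centre of a circular loop B = μ₀I/(2R), so I = 2RB/μ₀.
With R = 0.105 m, I = 2 × 0.105 × 1.03×10⁻⁵ / (4π×10⁻⁷) = 1.72 A.

I ≈ 1.72 A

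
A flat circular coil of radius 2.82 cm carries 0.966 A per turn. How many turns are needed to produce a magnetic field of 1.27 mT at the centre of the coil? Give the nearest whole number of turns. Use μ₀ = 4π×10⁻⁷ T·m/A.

For an N-turn coil, B = Nμ₀I/(2R). A single turn gives B₁ = 2.15×10⁻⁵ T with R = 0.0282 m.
N = B/B₁ = 1.27×10⁻³ / 2.15×10⁻⁵ = 59.01.

N = 59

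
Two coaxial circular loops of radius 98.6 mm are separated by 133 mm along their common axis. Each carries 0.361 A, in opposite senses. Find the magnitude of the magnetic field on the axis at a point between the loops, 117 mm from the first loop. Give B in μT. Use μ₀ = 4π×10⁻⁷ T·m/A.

Each loop contributes B = μ₀IR²/[2(R²+z²)^(3/2)] on the axis, with z measured from that loop.
Loop 1 (z = 0.117 m): B₁ = 6.16×10⁻⁷ T. Loop 2 (z = 0.016 m): B₂ = 2.21×10⁻⁶ T.
The fields oppose: B = |B₁ − B₂| = 1.60×10⁻⁶ T.

B ≈ 1.60 μT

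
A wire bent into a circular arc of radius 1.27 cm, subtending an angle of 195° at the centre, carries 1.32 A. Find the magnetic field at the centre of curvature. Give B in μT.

B ≈ 35.4 μT

The Biot–Savart field of a circular arc at its centre is B = μ₀Iφ/(4πR), with φ = 3.403 rad.
B = (4π×10⁻⁷ × 1.32 × 3.403) / (4π × 0.0127) = 3.54×10⁻⁵ T.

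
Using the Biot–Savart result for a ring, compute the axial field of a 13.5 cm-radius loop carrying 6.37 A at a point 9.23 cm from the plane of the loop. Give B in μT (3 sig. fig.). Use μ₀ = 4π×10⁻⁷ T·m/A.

On the axis of a circular loop, B = μ₀IR² / [2(R²+z²)^(3/2)].
R² + z² = (0.135)² + (0.0923)² = 0.02674 m², and (R²+z²)^(3/2) = 4.37×10⁻³ m³.
B = (4π×10⁻⁷ × 6.37 × 0.01823) / (2 × 4.37×10⁻³) = 1.67×10⁻⁵ T.

B ≈ 16.7 μT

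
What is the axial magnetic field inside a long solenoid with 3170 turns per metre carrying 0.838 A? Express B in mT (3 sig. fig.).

B ≈ 3.34 mT

Inside a long solenoid, B = μ₀nI with n = 3170 turns/m.
B = 4π×10⁻⁷ × 3170 × 0.838 = 3.34×10⁻³ T.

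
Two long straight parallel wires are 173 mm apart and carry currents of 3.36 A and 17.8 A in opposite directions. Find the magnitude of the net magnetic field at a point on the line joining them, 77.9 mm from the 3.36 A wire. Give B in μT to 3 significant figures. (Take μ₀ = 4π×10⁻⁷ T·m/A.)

Each long wire gives B = μ₀I/(2πd). Distances are d₁ = 0.0779 m and d₂ = 0.0951 m.
B₁ = 8.63×10⁻⁶ T, B₂ = 3.74×10⁻⁵ T.
Between antiparallel currents both contributions point the same way, so they add. B = B₁ + B₂ = 8.63×10⁻⁶ + 3.74×10⁻⁵ = 4.61×10⁻⁵ T.

B ≈ 46.1 μT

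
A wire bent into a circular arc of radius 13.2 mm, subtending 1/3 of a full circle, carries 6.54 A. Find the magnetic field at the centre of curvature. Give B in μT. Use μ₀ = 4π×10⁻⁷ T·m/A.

The Biot–Savart field of a circular arc at its centre is B = μ₀Iφ/(4πR), with φ = 2.094 rad.
B = (4π×10⁻⁷ × 6.54 × 2.094) / (4π × 0.0132) = 1.04×10⁻⁴ T.

B ≈ 104 μT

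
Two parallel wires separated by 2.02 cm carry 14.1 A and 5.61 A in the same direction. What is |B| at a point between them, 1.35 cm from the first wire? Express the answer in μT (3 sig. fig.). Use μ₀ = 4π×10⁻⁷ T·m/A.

B ≈ 41.4 μT

Each long wire gives B = μ₀I/(2πd). Distances are d₁ = 0.0135 m and d₂ = 0.0067 m.
B₁ = 2.09×10⁻⁴ T, B₂ = 1.67×10⁻⁴ T.
Between parallel currents the two contributions point in opposite directions, so they subtract. B = |B₁ − B₂| = |2.09×10⁻⁴ − 1.67×10⁻⁴| = 4.14×10⁻⁵ T.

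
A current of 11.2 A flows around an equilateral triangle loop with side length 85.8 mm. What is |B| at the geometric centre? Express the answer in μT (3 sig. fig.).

Each side is a finite straight segment at perpendicular distance d = a/(2 tan(π/3)) = 0.02477 m from the centre, with end-angles ±π/3.
One side contributes B₁ = (μ₀I/4πd)·2 sin(π/3) = 7.83×10⁻⁵ T.
All 3 sides add in the same direction: B = 3 × 7.83×10⁻⁵ = 2.35×10⁻⁴ T.

B ≈ 235 μT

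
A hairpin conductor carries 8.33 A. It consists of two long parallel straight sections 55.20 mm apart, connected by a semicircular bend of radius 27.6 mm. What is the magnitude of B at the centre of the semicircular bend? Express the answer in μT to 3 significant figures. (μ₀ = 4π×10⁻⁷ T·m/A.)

The semicircular arc contributes B_arc = μ₀I·π/(4πR) = μ₀I/(4R) = 9.48×10⁻⁵ T.
Each semi-infinite lead is at perpendicular distance R = 0.0276 m from the centre, with the perpendicular foot at its near end, so it contributes μ₀I/(4πR); both point the same way, together 6.04×10⁻⁵ T.
Arc and leads all point the same direction: B = 9.48×10⁻⁵ + 6.04×10⁻⁵ = 1.55×10⁻⁴ T.

B ≈ 155 μT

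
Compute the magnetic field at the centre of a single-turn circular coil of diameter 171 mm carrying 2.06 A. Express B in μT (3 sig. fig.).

B ≈ 15.1 μT

At the centre of a circular loop the Biot–Savart law gives B = μ₀I/(2R) (so R = 0.0855 m).
B = (4π×10⁻⁷ × 2.06) / (2 × 0.0855) = 1.51×10⁻⁵ T.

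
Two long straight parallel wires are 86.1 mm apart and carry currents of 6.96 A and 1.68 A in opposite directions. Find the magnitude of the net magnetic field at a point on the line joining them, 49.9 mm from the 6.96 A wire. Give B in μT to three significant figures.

Each long wire gives B = μ₀I/(2πd). Distances are d₁ = 0.0499 m and d₂ = 0.0362 m.
B₁ = 2.79×10⁻⁵ T, B₂ = 9.28×10⁻⁶ T.
Between antiparallel currents both contributions point the same way, so they add. B = B₁ + B₂ = 2.79×10⁻⁵ + 9.28×10⁻⁶ = 3.72×10⁻⁵ T.

B ≈ 37.2 μT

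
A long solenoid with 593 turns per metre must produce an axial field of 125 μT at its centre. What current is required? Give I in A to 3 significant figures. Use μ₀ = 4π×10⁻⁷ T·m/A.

I ≈ 0.168 A

Inside a long solenoid B = μ₀nI with n = 593 m⁻¹, so I = B/(μ₀n).
I = 1.25×10⁻⁴ / (4π×10⁻⁷ × 593) = 0.168 A.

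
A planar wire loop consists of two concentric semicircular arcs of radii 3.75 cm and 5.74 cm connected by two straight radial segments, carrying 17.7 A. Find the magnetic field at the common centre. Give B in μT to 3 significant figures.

B ≈ 51.4 μT

The radial connectors point toward the centre, so dl × r̂ = 0 and they contribute nothing.
Each semicircle gives μ₀I/(4R): inner arc 1.48×10⁻⁴ T, outer arc 9.69×10⁻⁵ T.
The two arcs carry current in opposite angular senses, so their fields oppose: B = |1.48×10⁻⁴ − 9.69×10⁻⁵| = 5.14×10⁻⁵ T.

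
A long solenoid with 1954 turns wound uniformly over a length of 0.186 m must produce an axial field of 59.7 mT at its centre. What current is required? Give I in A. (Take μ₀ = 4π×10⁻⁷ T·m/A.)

I ≈ 4.52 A

Inside a long solenoid B = μ₀nI with n = 1.051×10⁴ m⁻¹, so I = B/(μ₀n).
I = 5.97×10⁻² / (4π×10⁻⁷ × 1.051×10⁴) = 4.52 A.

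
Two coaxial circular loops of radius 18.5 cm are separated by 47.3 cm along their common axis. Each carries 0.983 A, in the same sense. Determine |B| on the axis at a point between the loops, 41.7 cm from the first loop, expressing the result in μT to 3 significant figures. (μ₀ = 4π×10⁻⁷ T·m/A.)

B ≈ 3.15 μT

Each loop contributes B = μ₀IR²/[2(R²+z²)^(3/2)] on the axis, with z measured from that loop.
Loop 1 (z = 0.417 m): B₁ = 2.23×10⁻⁷ T. Loop 2 (z = 0.056 m): B₂ = 2.93×10⁻⁶ T.
The fields add: B = B₁ + B₂ = 3.15×10⁻⁶ T.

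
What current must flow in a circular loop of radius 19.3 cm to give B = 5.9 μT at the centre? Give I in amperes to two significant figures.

I ≈ 1.8 A

At the centre of a circular loop B = μ₀I/(2R), so I = 2RB/μ₀.
With R = 0.193 m, I = 2 × 0.193 × 5.90×10⁻⁶ / (4π×10⁻⁷) = 1.81 A.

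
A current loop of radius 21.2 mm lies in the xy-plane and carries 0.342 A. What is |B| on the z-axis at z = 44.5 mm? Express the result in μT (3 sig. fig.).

B ≈ 0.806 μT

On the axis of a circular loop, B = μ₀IR² / [2(R²+z²)^(3/2)].
R² + z² = (0.0212)² + (0.0445)² = 0.00243 m², and (R²+z²)^(3/2) = 1.20×10⁻⁴ m³.
B = (4π×10⁻⁷ × 0.342 × 0.0004494) / (2 × 1.20×10⁻⁴) = 8.06×10⁻⁷ T.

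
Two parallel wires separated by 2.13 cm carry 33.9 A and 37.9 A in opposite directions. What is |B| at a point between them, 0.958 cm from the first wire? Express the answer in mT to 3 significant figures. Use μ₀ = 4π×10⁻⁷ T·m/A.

Each long wire gives B = μ₀I/(2πd). Distances are d₁ = 0.00958 m and d₂ = 0.01172 m.
B₁ = 7.08×10⁻⁴ T, B₂ = 6.47×10⁻⁴ T.
Between antiparallel currents both contributions point the same way, so they add. B = B₁ + B₂ = 7.08×10⁻⁴ + 6.47×10⁻⁴ = 1.35×10⁻³ T.

B ≈ 1.35 mT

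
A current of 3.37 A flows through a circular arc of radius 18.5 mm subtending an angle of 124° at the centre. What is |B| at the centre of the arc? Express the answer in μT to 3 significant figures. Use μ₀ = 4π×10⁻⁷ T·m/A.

The Biot–Savart field of a circular arc at its centre is B = μ₀Iφ/(4πR), with φ = 2.164 rad.
B = (4π×10⁻⁷ × 3.37 × 2.164) / (4π × 0.0185) = 3.94×10⁻⁵ T.

B ≈ 39.4 μT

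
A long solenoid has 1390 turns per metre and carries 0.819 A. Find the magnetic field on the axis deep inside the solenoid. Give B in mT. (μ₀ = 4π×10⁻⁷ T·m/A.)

B ≈ 1.43 mT

Inside a long solenoid, B = μ₀nI with n = 1390 turns/m.
B = 4π×10⁻⁷ × 1390 × 0.819 = 1.43×10⁻³ T.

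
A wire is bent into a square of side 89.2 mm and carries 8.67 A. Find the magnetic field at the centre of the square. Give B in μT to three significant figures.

Each side is a finite straight segment at perpendicular distance d = a/(2 tan(π/4)) = 0.0446 m from the centre, with end-angles ±π/4.
One side contributes B₁ = (μ₀I/4πd)·2 sin(π/4) = 2.75×10⁻⁵ T.
All 4 sides add in the same direction: B = 4 × 2.75×10⁻⁵ = 1.10×10⁻⁴ T.

B ≈ 110 μT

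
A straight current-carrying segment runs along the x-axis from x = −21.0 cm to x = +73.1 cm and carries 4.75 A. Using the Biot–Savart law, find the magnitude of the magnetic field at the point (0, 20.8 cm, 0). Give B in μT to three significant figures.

B ≈ 3.82 μT

For a finite straight segment, B = (μ₀I/4πd)(sinθ₁ + sinθ₂), where θ₁, θ₂ are the angles from the perpendicular to each end.
The perpendicular distance is d = 0.208 m; the end-offsets along the wire are a = 0.21 m and b = 0.731 m.
sinθ₁ = 0.21/√(0.21²+0.208²) = 0.7105; sinθ₂ = 0.731/√(0.731²+0.208²) = 0.9618.
B = (4π×10⁻⁷ × 4.75) / (4π × 0.208) × (0.7105 + 0.9618) = 3.82×10⁻⁶ T.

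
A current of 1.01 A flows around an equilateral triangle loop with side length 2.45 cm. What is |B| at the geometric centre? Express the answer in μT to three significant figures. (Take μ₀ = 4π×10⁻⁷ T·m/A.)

B ≈ 74.2 μT

Each side is a finite straight segment at perpendicular distance d = a/(2 tan(π/3)) = 0.007073 m from the centre, with end-angles ±π/3.
One side contributes B₁ = (μ₀I/4πd)·2 sin(π/3) = 2.47×10⁻⁵ T.
All 3 sides add in the same direction: B = 3 × 2.47×10⁻⁵ = 7.42×10⁻⁵ T.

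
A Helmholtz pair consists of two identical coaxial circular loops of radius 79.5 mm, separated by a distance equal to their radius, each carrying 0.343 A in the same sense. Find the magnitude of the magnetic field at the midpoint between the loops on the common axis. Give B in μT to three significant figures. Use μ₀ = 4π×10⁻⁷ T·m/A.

Each loop contributes B = μ₀IR²/[2(R²+z²)^(3/2)] on the axis, with z measured from that loop.
Loop 1 (z = 0.03975 m): B₁ = 1.94×10⁻⁶ T. Loop 2 (z = 0.03975 m): B₂ = 1.94×10⁻⁶ T.
The fields add: B = B₁ + B₂ = 3.88×10⁻⁶ T.

B ≈ 3.88 μT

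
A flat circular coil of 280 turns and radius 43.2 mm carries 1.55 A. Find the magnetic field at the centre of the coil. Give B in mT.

B ≈ 6.31 mT

For an N-turn flat coil, B = Nμ₀I/(2R) with R = 0.0432 m.
B = 280 × 2.25×10⁻⁵ T = 6.31×10⁻³ T.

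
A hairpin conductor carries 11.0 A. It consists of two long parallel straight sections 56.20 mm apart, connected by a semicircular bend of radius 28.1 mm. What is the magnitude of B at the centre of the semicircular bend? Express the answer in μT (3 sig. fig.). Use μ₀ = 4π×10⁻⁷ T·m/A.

B ≈ 201 μT

The semicircular arc contributes B_arc = μ₀I·π/(4πR) = μ₀I/(4R) = 1.23×10⁻⁴ T.
Each semi-infinite lead is at perpendicular distance R = 0.0281 m from the centre, with the perpendicular foot at its near end, so it contributes μ₀I/(4πR); both point the same way, together 7.83×10⁻⁵ T.
Arc and leads all point the same direction: B = 1.23×10⁻⁴ + 7.83×10⁻⁵ = 2.01×10⁻⁴ T.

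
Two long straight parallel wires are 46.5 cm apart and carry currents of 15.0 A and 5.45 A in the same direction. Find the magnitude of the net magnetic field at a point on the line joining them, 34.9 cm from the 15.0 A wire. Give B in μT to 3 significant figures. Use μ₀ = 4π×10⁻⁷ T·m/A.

B ≈ 0.801 μT

Each long wire gives B = μ₀I/(2πd). Distances are d₁ = 0.349 m and d₂ = 0.116 m.
B₁ = 8.60×10⁻⁶ T, B₂ = 9.40×10⁻⁶ T.
Between parallel currents the two contributions point in opposite directions, so they subtract. B = |B₁ − B₂| = |8.60×10⁻⁶ − 9.40×10⁻⁶| = 8.01×10⁻⁷ T.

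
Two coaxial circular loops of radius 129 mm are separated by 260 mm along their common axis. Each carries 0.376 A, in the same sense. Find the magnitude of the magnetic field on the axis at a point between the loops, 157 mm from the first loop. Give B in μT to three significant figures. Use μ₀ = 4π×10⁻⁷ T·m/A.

Each loop contributes B = μ₀IR²/[2(R²+z²)^(3/2)] on the axis, with z measured from that loop.
Loop 1 (z = 0.157 m): B₁ = 4.69×10⁻⁷ T. Loop 2 (z = 0.103 m): B₂ = 8.74×10⁻⁷ T.
The fields add: B = B₁ + B₂ = 1.34×10⁻⁶ T.

B ≈ 1.34 μT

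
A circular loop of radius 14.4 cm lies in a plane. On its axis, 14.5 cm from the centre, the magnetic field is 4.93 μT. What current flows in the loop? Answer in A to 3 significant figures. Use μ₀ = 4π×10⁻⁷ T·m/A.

On the axis of a loop, B = μ₀IR²/[2(R²+z²)^(3/2)], so I = 2B(R²+z²)^(3/2)/(μ₀R²).
R² + z² = 0.02074 + 0.02102 = 0.04176 m²; raised to 3/2 gives 8.53×10⁻³ m³.
I = 2 × 4.93×10⁻⁶ × 8.53×10⁻³ / (1.26×10⁻⁶ × 0.02074) = 3.23 A.

I ≈ 3.23 A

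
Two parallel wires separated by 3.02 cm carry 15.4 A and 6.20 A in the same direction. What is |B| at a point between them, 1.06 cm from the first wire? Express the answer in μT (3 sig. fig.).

B ≈ 227 μT

Each long wire gives B = μ₀I/(2πd). Distances are d₁ = 0.0106 m and d₂ = 0.0196 m.
B₁ = 2.91×10⁻⁴ T, B₂ = 6.33×10⁻⁵ T.
Between parallel currents the two contributions point in opposite directions, so they subtract. B = |B₁ − B₂| = |2.91×10⁻⁴ − 6.33×10⁻⁵| = 2.27×10⁻⁴ T.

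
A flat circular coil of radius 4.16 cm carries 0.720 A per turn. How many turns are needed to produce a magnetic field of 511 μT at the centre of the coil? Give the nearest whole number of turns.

For an N-turn coil, B = Nμ₀I/(2R). A single turn gives B₁ = 1.09×10⁻⁵ T with R = 0.0416 m.
N = B/B₁ = 5.11×10⁻⁴ / 1.09×10⁻⁵ = 46.99.

N = 47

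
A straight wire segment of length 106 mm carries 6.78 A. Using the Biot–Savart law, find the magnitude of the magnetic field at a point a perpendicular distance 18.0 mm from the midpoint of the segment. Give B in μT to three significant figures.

B ≈ 71.3 μT

For a finite straight segment, B = (μ₀I/4πd)(sinθ₁ + sinθ₂), where θ₁, θ₂ are the angles from the perpendicular to each end.
The perpendicular from the point meets the wire at its midpoint, so each end is L/2 = 0.053 m away along the wire.
sinθ₁ = 0.053/√(0.053²+0.018²) = 0.9469; sinθ₂ = 0.053/√(0.053²+0.018²) = 0.9469.
B = (4π×10⁻⁷ × 6.78) / (4π × 0.018) × (0.9469 + 0.9469) = 7.13×10⁻⁵ T.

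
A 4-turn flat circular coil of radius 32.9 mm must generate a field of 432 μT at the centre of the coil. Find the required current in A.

I ≈ 5.66 A

For an N-turn coil, B = Nμ₀I/(2R) with R = 0.0329 m, so I = 2RB/(Nμ₀) = 2 × 0.0329 × 4.32×10⁻⁴ / (4 × 4π×10⁻⁷) = 5.66 A.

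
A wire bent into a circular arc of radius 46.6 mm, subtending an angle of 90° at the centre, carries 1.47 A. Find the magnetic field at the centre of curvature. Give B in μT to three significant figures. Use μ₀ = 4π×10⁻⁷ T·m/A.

The Biot–Savart field of a circular arc at its centre is B = μ₀Iφ/(4πR), with φ = 1.571 rad.
B = (4π×10⁻⁷ × 1.47 × 1.571) / (4π × 0.0466) = 4.96×10⁻⁶ T.

B ≈ 4.96 μT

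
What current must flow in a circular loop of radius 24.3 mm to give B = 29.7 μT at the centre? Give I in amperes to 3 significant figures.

I ≈ 1.15 A

At the centre of a circular loop B = μ₀I/(2R), so I = 2RB/μ₀.
With R = 0.0243 m, I = 2 × 0.0243 × 2.97×10⁻⁵ / (4π×10⁻⁷) = 1.15 A.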